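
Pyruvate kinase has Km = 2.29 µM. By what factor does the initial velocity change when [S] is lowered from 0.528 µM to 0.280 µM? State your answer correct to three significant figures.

0.581

The fractional saturations are [S]/(Km+[S]) = 0.528/2.818 = 0.1874 and 0.280/2.570 = 0.1089.
v₂/v₁ is just their ratio: 0.1089/0.1874 = 0.581.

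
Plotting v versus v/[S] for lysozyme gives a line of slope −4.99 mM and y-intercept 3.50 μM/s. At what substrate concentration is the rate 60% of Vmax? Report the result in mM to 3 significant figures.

7.48 mM

The Eadie–Hofstee slope gives Km = 4.99 mM (slope = −Km).
v/Vmax = [S]/(Km+[S]) = 0.6 ⇒ [S] = Km·0.6/(1−0.6) = 4.99 × 1.500 = 7.48 mM.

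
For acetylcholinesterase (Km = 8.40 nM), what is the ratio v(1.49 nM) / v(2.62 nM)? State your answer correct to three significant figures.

0.634

The fractional saturations are [S]/(Km+[S]) = 2.62/11.02 = 0.2377 and 1.49/9.890 = 0.1507.
v₂/v₁ is just their ratio: 0.1507/0.2377 = 0.634.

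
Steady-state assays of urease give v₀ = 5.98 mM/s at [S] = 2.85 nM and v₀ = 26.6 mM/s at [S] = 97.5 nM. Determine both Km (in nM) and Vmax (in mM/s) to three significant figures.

Km = 11.3 nM; Vmax = 29.7 mM/s

In reciprocal form, 1/v = (Km/Vmax)·(1/[S]) + 1/Vmax. The two points give (1/[S], 1/v) = (0.3509, 0.1672) and (0.01026, 0.03759).
Slope = (0.1672 − 0.03759)/(0.3509 − 0.01026) = 0.3806; intercept = 0.1672 − 0.3806×0.3509 = 0.03369.
Vmax = 1/intercept = 29.7 mM/s; Km = slope × Vmax = 0.3806 × 29.7 = 11.3 nM.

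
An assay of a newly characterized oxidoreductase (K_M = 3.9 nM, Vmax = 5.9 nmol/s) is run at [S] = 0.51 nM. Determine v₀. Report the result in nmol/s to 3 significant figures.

0.682 nmol/s

[S]/(Km+[S]) = 0.51/4.410 = 0.1156, the fractional saturation.
v = 0.1156 × Vmax = 0.1156 × 5.9 = 0.682 nmol/s.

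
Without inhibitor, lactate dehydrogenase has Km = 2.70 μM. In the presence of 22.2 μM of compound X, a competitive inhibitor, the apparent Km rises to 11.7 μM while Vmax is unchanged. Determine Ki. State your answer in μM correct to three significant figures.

6.66 μM

Competitive: Km,app = α·Km with α = 1 + [I]/Ki.
α = Km,app/Km = 11.7/2.70 = 4.333.
Ki = [I]/(α − 1) = 22.2/3.333 = 6.66 μM.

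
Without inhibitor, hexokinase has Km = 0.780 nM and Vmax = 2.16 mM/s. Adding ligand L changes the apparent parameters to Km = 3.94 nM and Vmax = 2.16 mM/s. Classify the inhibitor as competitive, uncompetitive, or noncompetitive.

competitive

Km increases (0.780 → 3.94 nM) while Vmax is unchanged — the hallmark of competitive inhibition.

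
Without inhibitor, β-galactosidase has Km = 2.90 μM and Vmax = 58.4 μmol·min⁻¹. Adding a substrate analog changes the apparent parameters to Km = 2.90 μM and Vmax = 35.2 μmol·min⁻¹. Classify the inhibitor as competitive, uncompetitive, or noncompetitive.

Vmax decreases (58.4 → 35.2 μmol·min⁻¹) while Km is unchanged — pure noncompetitive inhibition.

noncompetitive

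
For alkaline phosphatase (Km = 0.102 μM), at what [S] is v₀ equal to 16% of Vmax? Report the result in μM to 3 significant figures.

0.0194 μM

v/Vmax = [S]/(Km+[S]) = 0.16, so [S] = Km·0.16/(1 − 0.16) = 0.102 × 0.1905.
[S] = 0.0194 μM.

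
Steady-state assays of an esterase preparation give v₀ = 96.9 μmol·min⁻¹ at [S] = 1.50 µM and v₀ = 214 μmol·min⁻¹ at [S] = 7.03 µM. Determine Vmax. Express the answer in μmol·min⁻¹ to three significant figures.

In reciprocal form, 1/v = (Km/Vmax)·(1/[S]) + 1/Vmax. The two points give (1/[S], 1/v) = (0.6667, 0.01032) and (0.1422, 0.004673).
Slope = (0.01032 − 0.004673)/(0.6667 − 0.1422) = 0.01077; intercept = 0.01032 − 0.01077×0.6667 = 0.003141.
Vmax = 1/intercept = 318 μmol·min⁻¹; Km = slope × Vmax = 0.01077 × 318 = 3.43 µM.

318 μmol·min⁻¹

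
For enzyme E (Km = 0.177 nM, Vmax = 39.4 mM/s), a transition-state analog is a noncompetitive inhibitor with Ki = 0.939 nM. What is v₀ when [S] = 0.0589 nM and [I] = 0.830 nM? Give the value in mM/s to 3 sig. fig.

With α = 1 + [I]/Ki = 1 + 0.830/0.939 = 1.884, the noncompetitive rate law is v = (Vmax/α)·[S] / (Km + [S]).
v = (39.4/1.884)×0.0589 / (0.177 + 0.0589) = 1.232/0.2359 = 5.22 mM/s.

5.22 mM/s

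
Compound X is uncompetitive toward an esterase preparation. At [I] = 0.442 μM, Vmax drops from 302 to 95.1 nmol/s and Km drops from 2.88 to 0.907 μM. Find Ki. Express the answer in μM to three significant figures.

0.203 μM

Uncompetitive: Vmax,app = Vmax/α (and Km,app = Km/α) with α = 1 + [I]/Ki.
α = Vmax/Vmax,app = 302/95.1 = 3.176.
Ki = [I]/(α − 1) = 0.442/2.176 = 0.203 μM.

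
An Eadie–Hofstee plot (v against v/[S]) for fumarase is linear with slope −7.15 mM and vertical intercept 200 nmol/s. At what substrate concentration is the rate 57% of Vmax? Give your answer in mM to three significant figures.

9.48 mM

The Eadie–Hofstee slope gives Km = 7.15 mM (slope = −Km).
v/Vmax = [S]/(Km+[S]) = 0.57 ⇒ [S] = Km·0.57/(1−0.57) = 7.15 × 1.326 = 9.48 mM.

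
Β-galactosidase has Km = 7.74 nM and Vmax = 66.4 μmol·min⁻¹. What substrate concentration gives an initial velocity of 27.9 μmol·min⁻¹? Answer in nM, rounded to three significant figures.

5.61 nM

Rearranging v = Vmax[S]/(Km+[S]) gives [S] = Km·v/(Vmax − v).
[S] = 7.74 × 27.9 / (66.4 − 27.9) = 215.9/38.50 = 5.61 nM.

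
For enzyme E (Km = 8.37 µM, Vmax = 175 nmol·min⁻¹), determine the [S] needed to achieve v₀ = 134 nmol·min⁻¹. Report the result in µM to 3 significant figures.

The required fractional saturation is v/Vmax = 134/175 = 0.7657.
Then [S]/(Km+[S]) = 0.7657 ⇒ [S] = 8.37 × 0.7657/(1 − 0.7657) = 27.4 µM.

27.4 µM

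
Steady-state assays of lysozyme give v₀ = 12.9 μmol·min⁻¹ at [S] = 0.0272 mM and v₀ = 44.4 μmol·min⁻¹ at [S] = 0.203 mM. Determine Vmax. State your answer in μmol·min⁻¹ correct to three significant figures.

71.4 μmol·min⁻¹

In reciprocal form, 1/v = (Km/Vmax)·(1/[S]) + 1/Vmax. The two points give (1/[S], 1/v) = (36.76, 0.07752) and (4.926, 0.02252).
Slope = (0.07752 − 0.02252)/(36.76 − 4.926) = 0.001727; intercept = 0.07752 − 0.001727×36.76 = 0.01401.
Vmax = 1/intercept = 71.4 μmol·min⁻¹; Km = slope × Vmax = 0.001727 × 71.4 = 0.123 mM.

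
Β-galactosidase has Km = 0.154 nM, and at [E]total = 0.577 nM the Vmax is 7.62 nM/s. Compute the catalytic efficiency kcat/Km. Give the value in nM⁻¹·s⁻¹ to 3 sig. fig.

85.8 nM⁻¹·s⁻¹

kcat = Vmax/[E]total = 7.62/0.577 = 13.2 s⁻¹.
kcat/Km = 13.2/0.154 = 85.8 nM⁻¹·s⁻¹.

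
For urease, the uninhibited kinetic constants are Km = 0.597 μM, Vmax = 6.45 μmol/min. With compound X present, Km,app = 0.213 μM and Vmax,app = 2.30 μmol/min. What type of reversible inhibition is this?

Both Km and Vmax decrease by the same factor (~2.80-fold) — characteristic of uncompetitive inhibition.

uncompetitive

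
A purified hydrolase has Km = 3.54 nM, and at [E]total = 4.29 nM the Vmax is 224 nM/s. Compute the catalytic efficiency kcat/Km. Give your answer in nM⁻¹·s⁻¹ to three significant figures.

14.7 nM⁻¹·s⁻¹

kcat = Vmax/[E]total = 224/4.29 = 52.2 s⁻¹.
kcat/Km = 52.2/3.54 = 14.7 nM⁻¹·s⁻¹.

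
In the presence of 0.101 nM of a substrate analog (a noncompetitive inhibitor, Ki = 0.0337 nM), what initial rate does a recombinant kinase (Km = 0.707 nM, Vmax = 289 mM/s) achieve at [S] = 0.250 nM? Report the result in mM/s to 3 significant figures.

With α = 1 + [I]/Ki = 1 + 0.101/0.0337 = 3.997, the noncompetitive rate law is v = (Vmax/α)·[S] / (Km + [S]).
v = (289/3.997)×0.250 / (0.707 + 0.250) = 18.08/0.9570 = 18.9 mM/s.

18.9 mM/s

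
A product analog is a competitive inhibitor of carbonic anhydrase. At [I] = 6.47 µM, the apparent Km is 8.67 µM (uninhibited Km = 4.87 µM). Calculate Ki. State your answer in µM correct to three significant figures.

Competitive: Km,app = α·Km with α = 1 + [I]/Ki.
α = Km,app/Km = 8.67/4.87 = 1.780.
Ki = [I]/(α − 1) = 6.47/0.7803 = 8.29 µM.

8.29 µM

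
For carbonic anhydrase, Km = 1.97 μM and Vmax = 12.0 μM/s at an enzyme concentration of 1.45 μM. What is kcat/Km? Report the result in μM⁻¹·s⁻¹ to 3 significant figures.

kcat = Vmax/[E]total = 12.0/1.45 = 8.28 s⁻¹.
kcat/Km = 8.28/1.97 = 4.20 μM⁻¹·s⁻¹.

4.20 μM⁻¹·s⁻¹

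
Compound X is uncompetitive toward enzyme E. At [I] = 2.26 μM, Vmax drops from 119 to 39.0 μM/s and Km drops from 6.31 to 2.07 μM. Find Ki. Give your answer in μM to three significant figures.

1.10 μM

Uncompetitive: Vmax,app = Vmax/α (and Km,app = Km/α) with α = 1 + [I]/Ki.
α = Vmax/Vmax,app = 119/39.0 = 3.051.
Since α = 1 + [I]/Ki, [I]/Ki = 3.051 − 1 = 2.051 and Ki = 2.26/2.051 = 1.10 μM.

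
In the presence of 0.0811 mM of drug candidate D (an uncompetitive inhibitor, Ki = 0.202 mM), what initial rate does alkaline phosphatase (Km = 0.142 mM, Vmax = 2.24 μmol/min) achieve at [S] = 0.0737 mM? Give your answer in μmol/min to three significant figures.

α = 1 + [I]/Ki = 1 + 0.0811/0.202 = 1.401.
For an uncompetitive inhibitor, both parameters are divided by α, giving Vmax/α and Km/α: Km,app = 0.101 mM, Vmax,app = 1.60 μmol/min.
v = Vmax,app·[S]/(Km,app + [S]) = 1.60 × 0.0737/(0.101 + 0.0737) = 0.673 μmol/min.

0.673 μmol/min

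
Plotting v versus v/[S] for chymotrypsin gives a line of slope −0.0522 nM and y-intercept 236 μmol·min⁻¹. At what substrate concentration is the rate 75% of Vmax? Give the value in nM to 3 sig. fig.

0.157 nM

The Eadie–Hofstee slope gives Km = 0.0522 nM (slope = −Km).
v/Vmax = [S]/(Km+[S]) = 0.75 ⇒ [S] = Km·0.75/(1−0.75) = 0.0522 × 3.000 = 0.157 nM.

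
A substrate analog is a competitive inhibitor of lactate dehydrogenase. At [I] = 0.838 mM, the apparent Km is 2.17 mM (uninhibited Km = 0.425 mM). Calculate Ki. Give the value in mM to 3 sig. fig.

Competitive: Km,app = α·Km with α = 1 + [I]/Ki.
α = Km,app/Km = 2.17/0.425 = 5.106.
Since α = 1 + [I]/Ki, [I]/Ki = 5.106 − 1 = 4.106 and Ki = 0.838/4.106 = 0.204 mM.

0.204 mM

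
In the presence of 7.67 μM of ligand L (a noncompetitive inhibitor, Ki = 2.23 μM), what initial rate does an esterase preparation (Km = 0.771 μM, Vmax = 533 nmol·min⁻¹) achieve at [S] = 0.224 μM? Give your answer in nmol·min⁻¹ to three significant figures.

With α = 1 + [I]/Ki = 1 + 7.67/2.23 = 4.439, the noncompetitive rate law is v = (Vmax/α)·[S] / (Km + [S]).
v = (533/4.439)×0.224 / (0.771 + 0.224) = 26.89/0.9950 = 27.0 nmol·min⁻¹.

27.0 nmol·min⁻¹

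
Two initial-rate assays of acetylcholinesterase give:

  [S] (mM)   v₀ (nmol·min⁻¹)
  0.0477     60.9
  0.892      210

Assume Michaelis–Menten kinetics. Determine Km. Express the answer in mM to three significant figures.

0.143 mM

In reciprocal form, 1/v = (Km/Vmax)·(1/[S]) + 1/Vmax. The two points give (1/[S], 1/v) = (20.96, 0.01642) and (1.121, 0.004762).
Slope = (0.01642 − 0.004762)/(20.96 − 1.121) = 0.0005875; intercept = 0.01642 − 0.0005875×20.96 = 0.004103.
Vmax = 1/intercept = 244 nmol·min⁻¹; Km = slope × Vmax = 0.0005875 × 244 = 0.143 mM.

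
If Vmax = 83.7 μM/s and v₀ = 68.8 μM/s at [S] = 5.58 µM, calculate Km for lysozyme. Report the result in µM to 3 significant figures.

1.21 µM

v/Vmax = 68.8/83.7 = 0.8220 = [S]/(Km+[S]).
So Km + [S] = [S]/0.8220 = 6.788 µM, giving Km = 6.788 − 5.58 = 1.21 µM.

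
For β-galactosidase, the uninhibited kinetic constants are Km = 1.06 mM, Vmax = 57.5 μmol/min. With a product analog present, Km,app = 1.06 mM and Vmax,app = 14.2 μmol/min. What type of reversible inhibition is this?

Vmax decreases (57.5 → 14.2 μmol/min) while Km is unchanged — pure noncompetitive inhibition.

noncompetitive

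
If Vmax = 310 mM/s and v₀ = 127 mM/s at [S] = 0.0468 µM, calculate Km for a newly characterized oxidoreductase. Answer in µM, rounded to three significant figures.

0.0674 µM

From v = Vmax[S]/(Km+[S]), Km = [S](Vmax − v)/v.
Km = 0.0468 × (310 − 127) / 127 = 8.564/127 = 0.0674 µM.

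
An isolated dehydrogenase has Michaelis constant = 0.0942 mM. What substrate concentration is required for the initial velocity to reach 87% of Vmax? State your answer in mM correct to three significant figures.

v/Vmax = [S]/(Km+[S]) = 0.87, so [S] = Km·0.87/(1 − 0.87) = 0.0942 × 6.692.
[S] = 0.630 mM.

0.630 mM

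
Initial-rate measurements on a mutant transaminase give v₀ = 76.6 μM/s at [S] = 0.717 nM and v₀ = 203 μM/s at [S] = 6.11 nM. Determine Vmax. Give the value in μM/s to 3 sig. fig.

From v = Vmax[S]/(Km+[S]), each point gives Vmax = v(Km+[S])/[S].
Equating: 76.6(Km+0.717)/0.717 = 203(Km+6.11)/6.11.
106.8·Km + 76.6 = 33.22·Km + 203, so (106.8 − 33.22)·Km = 203 − 76.6.
Km = 126.4/73.61 = 1.72 nM; then Vmax = 76.6(1.72+0.717)/0.717 = 260 μM/s.

260 μM/s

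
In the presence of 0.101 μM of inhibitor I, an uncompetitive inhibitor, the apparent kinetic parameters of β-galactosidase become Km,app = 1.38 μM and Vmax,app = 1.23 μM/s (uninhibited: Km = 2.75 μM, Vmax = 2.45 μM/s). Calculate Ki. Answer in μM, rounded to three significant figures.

0.102 μM

Uncompetitive: Vmax,app = Vmax/α (and Km,app = Km/α) with α = 1 + [I]/Ki.
α = Vmax/Vmax,app = 2.45/1.23 = 1.992.
Since α = 1 + [I]/Ki, [I]/Ki = 1.992 − 1 = 0.9919 and Ki = 0.101/0.9919 = 0.102 μM.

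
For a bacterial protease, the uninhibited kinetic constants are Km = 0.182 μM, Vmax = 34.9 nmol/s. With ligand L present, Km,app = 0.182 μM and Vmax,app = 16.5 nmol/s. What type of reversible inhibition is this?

noncompetitive

Vmax decreases (34.9 → 16.5 nmol/s) while Km is unchanged — pure noncompetitive inhibition.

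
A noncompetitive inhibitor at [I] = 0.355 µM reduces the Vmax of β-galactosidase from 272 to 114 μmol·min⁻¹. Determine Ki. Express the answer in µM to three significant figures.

Noncompetitive: Vmax,app = Vmax/α with α = 1 + [I]/Ki.
α = Vmax/Vmax,app = 272/114 = 2.386.
Since α = 1 + [I]/Ki, [I]/Ki = 2.386 − 1 = 1.386 and Ki = 0.355/1.386 = 0.256 µM.

0.256 µM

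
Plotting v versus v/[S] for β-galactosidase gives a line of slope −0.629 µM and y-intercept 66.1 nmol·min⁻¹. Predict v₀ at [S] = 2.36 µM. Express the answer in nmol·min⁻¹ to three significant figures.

In the Eadie–Hofstee form v = Vmax − Km·(v/[S]), the slope is −Km and the intercept is Vmax, so Km = 0.629 µM and Vmax = 66.1 nmol·min⁻¹.
v = 66.1 × 2.36/(0.629 + 2.36) = 52.2 nmol·min⁻¹.

52.2 nmol·min⁻¹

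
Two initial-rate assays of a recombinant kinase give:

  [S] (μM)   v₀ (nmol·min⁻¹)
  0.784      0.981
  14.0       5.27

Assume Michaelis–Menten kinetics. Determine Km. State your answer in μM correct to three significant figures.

4.90 μM

From v = Vmax[S]/(Km+[S]), each point gives Vmax = v(Km+[S])/[S].
Equating: 0.981(Km+0.784)/0.784 = 5.27(Km+14.0)/14.0.
1.251·Km + 0.981 = 0.3764·Km + 5.27, so (1.251 − 0.3764)·Km = 5.27 − 0.981.
Km = 4.289/0.8748 = 4.90 μM; then Vmax = 0.981(4.90+0.784)/0.784 = 7.12 nmol·min⁻¹.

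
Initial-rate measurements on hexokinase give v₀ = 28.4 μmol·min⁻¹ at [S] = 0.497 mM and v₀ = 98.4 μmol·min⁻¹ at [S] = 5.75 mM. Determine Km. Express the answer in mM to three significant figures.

1.75 mM

From v = Vmax[S]/(Km+[S]), each point gives Vmax = v(Km+[S])/[S].
Equating: 28.4(Km+0.497)/0.497 = 98.4(Km+5.75)/5.75.
57.14·Km + 28.4 = 17.11·Km + 98.4, so (57.14 − 17.11)·Km = 98.4 − 28.4.
Km = 70.00/40.03 = 1.75 mM; then Vmax = 28.4(1.75+0.497)/0.497 = 128 μmol·min⁻¹.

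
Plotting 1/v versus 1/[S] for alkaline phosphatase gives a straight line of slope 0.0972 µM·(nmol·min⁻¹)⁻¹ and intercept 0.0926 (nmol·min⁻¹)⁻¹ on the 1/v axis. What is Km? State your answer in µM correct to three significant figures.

1.05 µM

y-intercept = 1/Vmax ⇒ Vmax = 10.8 nmol·min⁻¹; slope = Km/Vmax ⇒ Km = slope × Vmax.
Km = 0.0972 × 10.8 = 1.05 µM.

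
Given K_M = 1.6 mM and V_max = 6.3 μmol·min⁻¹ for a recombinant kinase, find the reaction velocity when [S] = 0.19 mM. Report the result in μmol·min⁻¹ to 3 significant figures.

v = Vmax·[S]/(Km + [S]) = 6.3 × 0.19 / (1.6 + 0.19)
  = 1.197 / 1.790 = 0.669 μmol·min⁻¹.

0.669 μmol·min⁻¹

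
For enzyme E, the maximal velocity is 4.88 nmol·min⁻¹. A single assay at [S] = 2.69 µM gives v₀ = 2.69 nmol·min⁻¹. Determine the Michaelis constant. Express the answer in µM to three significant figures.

v/Vmax = 2.69/4.88 = 0.5512 = [S]/(Km+[S]).
So Km + [S] = [S]/0.5512 = 4.880 µM, giving Km = 4.880 − 2.69 = 2.19 µM.

2.19 µM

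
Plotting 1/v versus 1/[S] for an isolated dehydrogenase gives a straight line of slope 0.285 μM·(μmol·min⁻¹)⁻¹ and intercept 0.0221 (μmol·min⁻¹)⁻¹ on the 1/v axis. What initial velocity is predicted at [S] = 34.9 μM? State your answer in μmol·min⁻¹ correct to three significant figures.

The y-intercept is 1/Vmax, so Vmax = 1/0.0221 = 45.2 μmol·min⁻¹.
The slope is Km/Vmax, so Km = 0.285 × 45.2 = 12.9 μM.
Then v = 45.2 × 34.9/(12.9 + 34.9) = 33.0 μmol·min⁻¹.

33.0 μmol·min⁻¹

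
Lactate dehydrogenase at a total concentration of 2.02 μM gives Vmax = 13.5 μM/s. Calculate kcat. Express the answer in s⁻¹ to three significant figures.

kcat = Vmax/[E]total = 13.5 μM/s / 2.02 μM = 6.68 s⁻¹.

6.68 s⁻¹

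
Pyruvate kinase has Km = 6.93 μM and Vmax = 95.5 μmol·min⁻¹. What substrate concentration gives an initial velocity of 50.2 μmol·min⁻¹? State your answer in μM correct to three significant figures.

7.68 μM

Rearranging v = Vmax[S]/(Km+[S]) gives [S] = Km·v/(Vmax − v).
[S] = 6.93 × 50.2 / (95.5 − 50.2) = 347.9/45.30 = 7.68 μM.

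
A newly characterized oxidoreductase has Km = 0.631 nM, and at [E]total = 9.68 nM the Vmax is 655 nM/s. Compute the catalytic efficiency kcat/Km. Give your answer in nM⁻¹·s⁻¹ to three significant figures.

107 nM⁻¹·s⁻¹

kcat = Vmax/[E]total = 655/9.68 = 67.7 s⁻¹.
kcat/Km = 67.7/0.631 = 107 nM⁻¹·s⁻¹.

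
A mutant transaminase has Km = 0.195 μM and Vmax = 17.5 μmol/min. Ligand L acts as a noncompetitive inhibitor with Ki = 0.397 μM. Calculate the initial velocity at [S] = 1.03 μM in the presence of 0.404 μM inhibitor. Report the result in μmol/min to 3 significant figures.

With α = 1 + [I]/Ki = 1 + 0.404/0.397 = 2.018, the noncompetitive rate law is v = (Vmax/α)·[S] / (Km + [S]).
v = (17.5/2.018)×1.03 / (0.195 + 1.03) = 8.934/1.225 = 7.29 μmol/min.

7.29 μmol/min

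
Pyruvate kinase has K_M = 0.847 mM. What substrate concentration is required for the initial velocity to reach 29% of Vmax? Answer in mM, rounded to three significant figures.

v/Vmax = [S]/(Km+[S]) = 0.29, so [S] = Km·0.29/(1 − 0.29) = 0.847 × 0.4085.
[S] = 0.346 mM.

0.346 mM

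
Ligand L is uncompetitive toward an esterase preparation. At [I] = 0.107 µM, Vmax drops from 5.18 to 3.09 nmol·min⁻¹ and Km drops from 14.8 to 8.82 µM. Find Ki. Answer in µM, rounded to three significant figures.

0.158 µM

Uncompetitive: Vmax,app = Vmax/α (and Km,app = Km/α) with α = 1 + [I]/Ki.
α = Vmax/Vmax,app = 5.18/3.09 = 1.676.
Since α = 1 + [I]/Ki, [I]/Ki = 1.676 − 1 = 0.6764 and Ki = 0.107/0.6764 = 0.158 µM.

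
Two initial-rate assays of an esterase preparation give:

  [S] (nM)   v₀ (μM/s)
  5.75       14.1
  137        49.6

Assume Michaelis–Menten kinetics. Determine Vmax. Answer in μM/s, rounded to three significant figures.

From v = Vmax[S]/(Km+[S]), each point gives Vmax = v(Km+[S])/[S].
Equating: 14.1(Km+5.75)/5.75 = 49.6(Km+137)/137.
2.452·Km + 14.1 = 0.3620·Km + 49.6, so (2.452 − 0.3620)·Km = 49.6 − 14.1.
Km = 35.50/2.090 = 17.0 nM; then Vmax = 14.1(17.0+5.75)/5.75 = 55.7 μM/s.

55.7 μM/s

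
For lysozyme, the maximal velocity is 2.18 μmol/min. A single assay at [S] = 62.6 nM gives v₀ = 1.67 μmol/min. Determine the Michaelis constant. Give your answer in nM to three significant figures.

19.1 nM

v/Vmax = 1.67/2.18 = 0.7661 = [S]/(Km+[S]).
So Km + [S] = [S]/0.7661 = 81.72 nM, giving Km = 81.72 − 62.6 = 19.1 nM.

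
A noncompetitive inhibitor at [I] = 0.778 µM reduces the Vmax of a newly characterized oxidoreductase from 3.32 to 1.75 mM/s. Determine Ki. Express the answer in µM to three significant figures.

0.867 µM

Noncompetitive: Vmax,app = Vmax/α with α = 1 + [I]/Ki.
α = Vmax/Vmax,app = 3.32/1.75 = 1.897.
Ki = [I]/(α − 1) = 0.778/0.8971 = 0.867 µM.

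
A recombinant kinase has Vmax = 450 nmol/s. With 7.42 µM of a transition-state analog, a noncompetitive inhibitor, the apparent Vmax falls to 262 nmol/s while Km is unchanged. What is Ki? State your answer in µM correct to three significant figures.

10.3 µM

Noncompetitive: Vmax,app = Vmax/α with α = 1 + [I]/Ki.
α = Vmax/Vmax,app = 450/262 = 1.718.
Ki = [I]/(α − 1) = 7.42/0.7176 = 10.3 µM.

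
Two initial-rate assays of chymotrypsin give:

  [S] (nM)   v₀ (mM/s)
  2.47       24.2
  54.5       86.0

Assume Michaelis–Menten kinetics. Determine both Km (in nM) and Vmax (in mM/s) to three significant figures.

In reciprocal form, 1/v = (Km/Vmax)·(1/[S]) + 1/Vmax. The two points give (1/[S], 1/v) = (0.4049, 0.04132) and (0.01835, 0.01163).
Slope = (0.04132 − 0.01163)/(0.4049 − 0.01835) = 0.07683; intercept = 0.04132 − 0.07683×0.4049 = 0.01022.
Vmax = 1/intercept = 97.9 mM/s; Km = slope × Vmax = 0.07683 × 97.9 = 7.52 nM.

Km = 7.52 nM; Vmax = 97.9 mM/s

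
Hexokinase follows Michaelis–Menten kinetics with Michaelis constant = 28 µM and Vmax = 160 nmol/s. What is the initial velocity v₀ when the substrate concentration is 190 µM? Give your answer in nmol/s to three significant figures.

v = Vmax·[S]/(Km + [S]) = 160 × 190 / (28 + 190)
  = 30400 / 218.0 = 139 nmol/s.

139 nmol/s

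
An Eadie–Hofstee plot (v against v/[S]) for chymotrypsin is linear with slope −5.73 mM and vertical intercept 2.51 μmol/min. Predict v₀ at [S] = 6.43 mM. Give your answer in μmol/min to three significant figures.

In the Eadie–Hofstee form v = Vmax − Km·(v/[S]), the slope is −Km and the intercept is Vmax, so Km = 5.73 mM and Vmax = 2.51 μmol/min.
v = 2.51 × 6.43/(5.73 + 6.43) = 1.33 μmol/min.

1.33 μmol/min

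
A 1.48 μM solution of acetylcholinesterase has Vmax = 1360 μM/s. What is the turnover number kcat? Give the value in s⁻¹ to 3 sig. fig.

kcat = Vmax/[E]total = 1360 μM/s / 1.48 μM = 919 s⁻¹.

919 s⁻¹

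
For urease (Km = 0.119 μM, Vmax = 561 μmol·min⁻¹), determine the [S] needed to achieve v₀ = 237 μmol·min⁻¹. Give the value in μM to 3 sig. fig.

0.0870 μM

Rearranging v = Vmax[S]/(Km+[S]) gives [S] = Km·v/(Vmax − v).
[S] = 0.119 × 237 / (561 − 237) = 28.20/324.0 = 0.0870 μM.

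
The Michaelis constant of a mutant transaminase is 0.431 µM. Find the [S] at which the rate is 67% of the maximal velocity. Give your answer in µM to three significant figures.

0.875 µM

v/Vmax = [S]/(Km+[S]) = 0.67, so [S] = Km·0.67/(1 − 0.67) = 0.431 × 2.030.
[S] = 0.875 µM.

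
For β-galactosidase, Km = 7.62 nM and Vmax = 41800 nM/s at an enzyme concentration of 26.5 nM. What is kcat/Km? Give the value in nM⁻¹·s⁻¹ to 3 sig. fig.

207 nM⁻¹·s⁻¹

kcat = Vmax/[E]total = 41800/26.5 = 1580 s⁻¹.
kcat/Km = 1580/7.62 = 207 nM⁻¹·s⁻¹.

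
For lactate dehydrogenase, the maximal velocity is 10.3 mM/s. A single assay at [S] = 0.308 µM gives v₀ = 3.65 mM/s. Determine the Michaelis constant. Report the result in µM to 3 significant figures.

0.561 µM

v/Vmax = 3.65/10.3 = 0.3544 = [S]/(Km+[S]).
So Km + [S] = [S]/0.3544 = 0.8692 µM, giving Km = 0.8692 − 0.308 = 0.561 µM.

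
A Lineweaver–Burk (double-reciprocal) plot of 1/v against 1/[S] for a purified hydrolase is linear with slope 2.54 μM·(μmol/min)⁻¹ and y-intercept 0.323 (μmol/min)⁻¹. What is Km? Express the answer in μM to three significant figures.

7.86 μM

y-intercept = 1/Vmax ⇒ Vmax = 3.10 μmol/min; slope = Km/Vmax ⇒ Km = slope × Vmax.
Km = 2.54 × 3.10 = 7.86 μM.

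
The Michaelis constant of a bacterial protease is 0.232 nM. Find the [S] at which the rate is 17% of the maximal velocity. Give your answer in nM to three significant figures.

v/Vmax = [S]/(Km+[S]) = 0.17, so [S] = Km·0.17/(1 − 0.17) = 0.232 × 0.2048.
[S] = 0.0475 nM.

0.0475 nM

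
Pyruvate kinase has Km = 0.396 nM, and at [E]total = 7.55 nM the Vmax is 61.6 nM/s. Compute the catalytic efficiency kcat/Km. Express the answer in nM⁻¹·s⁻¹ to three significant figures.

kcat = Vmax/[E]total = 61.6/7.55 = 8.16 s⁻¹.
kcat/Km = 8.16/0.396 = 20.6 nM⁻¹·s⁻¹.

20.6 nM⁻¹·s⁻¹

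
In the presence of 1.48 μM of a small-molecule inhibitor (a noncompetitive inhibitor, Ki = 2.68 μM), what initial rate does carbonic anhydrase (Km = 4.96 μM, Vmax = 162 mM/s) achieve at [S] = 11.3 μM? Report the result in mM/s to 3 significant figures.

72.5 mM/s

α = 1 + [I]/Ki = 1 + 1.48/2.68 = 1.552.
For a noncompetitive inhibitor, Vmax is reduced to Vmax/α while Km is unchanged: Km,app = 4.96 μM, Vmax,app = 104 mM/s.
v = Vmax,app·[S]/(Km,app + [S]) = 104 × 11.3/(4.96 + 11.3) = 72.5 mM/s.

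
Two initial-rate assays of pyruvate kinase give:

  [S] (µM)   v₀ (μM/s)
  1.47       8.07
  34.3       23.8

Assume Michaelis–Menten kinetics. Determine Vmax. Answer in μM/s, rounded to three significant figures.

In reciprocal form, 1/v = (Km/Vmax)·(1/[S]) + 1/Vmax. The two points give (1/[S], 1/v) = (0.6803, 0.1239) and (0.02915, 0.04202).
Slope = (0.1239 − 0.04202)/(0.6803 − 0.02915) = 0.1258; intercept = 0.1239 − 0.1258×0.6803 = 0.03835.
Vmax = 1/intercept = 26.1 μM/s; Km = slope × Vmax = 0.1258 × 26.1 = 3.28 µM.

26.1 μM/s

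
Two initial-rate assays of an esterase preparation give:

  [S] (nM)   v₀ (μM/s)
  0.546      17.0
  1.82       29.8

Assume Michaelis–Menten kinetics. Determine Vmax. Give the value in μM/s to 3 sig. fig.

In reciprocal form, 1/v = (Km/Vmax)·(1/[S]) + 1/Vmax. The two points give (1/[S], 1/v) = (1.832, 0.05882) and (0.5495, 0.03356).
Slope = (0.05882 − 0.03356)/(1.832 − 0.5495) = 0.01971; intercept = 0.05882 − 0.01971×1.832 = 0.02273.
Vmax = 1/intercept = 44.0 μM/s; Km = slope × Vmax = 0.01971 × 44.0 = 0.867 nM.

44.0 μM/s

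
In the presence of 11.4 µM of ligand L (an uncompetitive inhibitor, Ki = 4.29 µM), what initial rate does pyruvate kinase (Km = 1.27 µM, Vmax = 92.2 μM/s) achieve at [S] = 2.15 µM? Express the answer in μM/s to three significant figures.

21.7 μM/s

With α = 1 + [I]/Ki = 1 + 11.4/4.29 = 3.657, the uncompetitive rate law is v = (Vmax/α)·[S] / (Km/α + [S]).
v = (92.2/3.657)×2.15 / (1.27/3.657 + 2.15) = 54.20/2.497 = 21.7 μM/s.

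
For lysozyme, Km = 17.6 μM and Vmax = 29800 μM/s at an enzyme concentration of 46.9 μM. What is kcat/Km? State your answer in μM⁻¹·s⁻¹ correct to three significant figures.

kcat = Vmax/[E]total = 29800/46.9 = 635 s⁻¹.
kcat/Km = 635/17.6 = 36.1 μM⁻¹·s⁻¹.

36.1 μM⁻¹·s⁻¹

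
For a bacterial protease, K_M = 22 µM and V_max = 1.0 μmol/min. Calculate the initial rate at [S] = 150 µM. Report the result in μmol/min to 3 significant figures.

v = Vmax·[S]/(Km + [S]) = 1.0 × 150 / (22 + 150)
  = 150.0 / 172.0 = 0.872 μmol/min.

0.872 μmol/min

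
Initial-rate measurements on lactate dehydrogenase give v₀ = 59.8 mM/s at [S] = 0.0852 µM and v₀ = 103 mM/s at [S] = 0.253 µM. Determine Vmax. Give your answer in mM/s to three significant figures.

163 mM/s

From v = Vmax[S]/(Km+[S]), each point gives Vmax = v(Km+[S])/[S].
Equating: 59.8(Km+0.0852)/0.0852 = 103(Km+0.253)/0.253.
701.9·Km + 59.8 = 407.1·Km + 103, so (701.9 − 407.1)·Km = 103 − 59.8.
Km = 43.20/294.8 = 0.147 µM; then Vmax = 59.8(0.147+0.0852)/0.0852 = 163 mM/s.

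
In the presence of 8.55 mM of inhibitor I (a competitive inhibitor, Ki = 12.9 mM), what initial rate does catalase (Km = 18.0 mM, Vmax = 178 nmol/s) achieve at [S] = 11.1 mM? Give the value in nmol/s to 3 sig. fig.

48.2 nmol/s

With α = 1 + [I]/Ki = 1 + 8.55/12.9 = 1.663, the competitive rate law is v = Vmax[S] / (αKm + [S]).
v = 178×11.1 / (1.663×18.0 + 11.1) = 1976/41.03 = 48.2 nmol/s.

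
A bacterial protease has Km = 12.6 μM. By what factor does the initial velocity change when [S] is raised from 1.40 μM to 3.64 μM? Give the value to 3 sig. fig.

2.24

Since Vmax cancels, v₂/v₁ = [S]₂(Km+[S]₁) / [S]₁(Km+[S]₂).
= 3.64×(12.6+1.40) / (1.40×(12.6+3.64)) = 50.96/22.74 = 2.24.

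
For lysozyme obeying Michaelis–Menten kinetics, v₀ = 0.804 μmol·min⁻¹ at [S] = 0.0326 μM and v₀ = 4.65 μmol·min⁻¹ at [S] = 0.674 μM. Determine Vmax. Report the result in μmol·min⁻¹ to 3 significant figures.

In reciprocal form, 1/v = (Km/Vmax)·(1/[S]) + 1/Vmax. The two points give (1/[S], 1/v) = (30.67, 1.244) and (1.484, 0.2151).
Slope = (1.244 − 0.2151)/(30.67 − 1.484) = 0.03524; intercept = 1.244 − 0.03524×30.67 = 0.1628.
Vmax = 1/intercept = 6.14 μmol·min⁻¹; Km = slope × Vmax = 0.03524 × 6.14 = 0.217 μM.

6.14 μmol·min⁻¹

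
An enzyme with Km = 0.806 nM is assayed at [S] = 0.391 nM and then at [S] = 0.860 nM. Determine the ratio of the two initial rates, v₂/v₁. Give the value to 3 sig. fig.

1.58

Since Vmax cancels, v₂/v₁ = [S]₂(Km+[S]₁) / [S]₁(Km+[S]₂).
= 0.860×(0.806+0.391) / (0.391×(0.806+0.860)) = 1.029/0.6514 = 1.58.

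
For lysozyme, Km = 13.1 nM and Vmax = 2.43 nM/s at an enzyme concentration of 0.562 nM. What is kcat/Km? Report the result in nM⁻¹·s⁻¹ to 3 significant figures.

0.330 nM⁻¹·s⁻¹

kcat = Vmax/[E]total = 2.43/0.562 = 4.32 s⁻¹.
kcat/Km = 4.32/13.1 = 0.330 nM⁻¹·s⁻¹.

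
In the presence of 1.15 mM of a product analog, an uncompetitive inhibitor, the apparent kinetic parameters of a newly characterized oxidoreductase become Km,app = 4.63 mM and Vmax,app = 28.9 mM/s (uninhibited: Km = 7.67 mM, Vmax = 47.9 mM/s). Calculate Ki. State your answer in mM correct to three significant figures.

1.75 mM

Uncompetitive: Vmax,app = Vmax/α (and Km,app = Km/α) with α = 1 + [I]/Ki.
α = Vmax/Vmax,app = 47.9/28.9 = 1.657.
Ki = [I]/(α − 1) = 1.15/0.6574 = 1.75 mM.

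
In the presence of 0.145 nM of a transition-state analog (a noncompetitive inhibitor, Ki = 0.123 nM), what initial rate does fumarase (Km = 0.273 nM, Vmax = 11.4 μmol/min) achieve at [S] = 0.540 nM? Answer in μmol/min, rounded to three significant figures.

α = 1 + [I]/Ki = 1 + 0.145/0.123 = 2.179.
For a noncompetitive inhibitor, Vmax is reduced to Vmax/α while Km is unchanged: Km,app = 0.273 nM, Vmax,app = 5.23 μmol/min.
v = Vmax,app·[S]/(Km,app + [S]) = 5.23 × 0.540/(0.273 + 0.540) = 3.48 μmol/min.

3.48 μmol/min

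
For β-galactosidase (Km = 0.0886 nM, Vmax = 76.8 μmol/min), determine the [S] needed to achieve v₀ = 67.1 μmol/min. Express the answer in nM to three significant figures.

The required fractional saturation is v/Vmax = 67.1/76.8 = 0.8737.
Then [S]/(Km+[S]) = 0.8737 ⇒ [S] = 0.0886 × 0.8737/(1 − 0.8737) = 0.613 nM.

0.613 nM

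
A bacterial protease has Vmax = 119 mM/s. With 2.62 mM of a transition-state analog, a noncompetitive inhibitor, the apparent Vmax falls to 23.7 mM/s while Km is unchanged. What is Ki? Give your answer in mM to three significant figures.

0.652 mM

Noncompetitive: Vmax,app = Vmax/α with α = 1 + [I]/Ki.
α = Vmax/Vmax,app = 119/23.7 = 5.021.
Ki = [I]/(α − 1) = 2.62/4.021 = 0.652 mM.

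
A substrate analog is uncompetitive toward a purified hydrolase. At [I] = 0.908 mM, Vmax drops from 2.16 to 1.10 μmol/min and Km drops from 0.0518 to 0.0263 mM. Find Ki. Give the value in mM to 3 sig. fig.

0.942 mM

Uncompetitive: Vmax,app = Vmax/α (and Km,app = Km/α) with α = 1 + [I]/Ki.
α = Vmax/Vmax,app = 2.16/1.10 = 1.964.
Since α = 1 + [I]/Ki, [I]/Ki = 1.964 − 1 = 0.9636 and Ki = 0.908/0.9636 = 0.942 mM.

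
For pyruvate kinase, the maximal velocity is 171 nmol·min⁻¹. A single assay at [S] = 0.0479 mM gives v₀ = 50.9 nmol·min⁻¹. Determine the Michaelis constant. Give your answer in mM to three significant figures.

0.113 mM

v/Vmax = 50.9/171 = 0.2977 = [S]/(Km+[S]).
So Km + [S] = [S]/0.2977 = 0.1609 mM, giving Km = 0.1609 − 0.0479 = 0.113 mM.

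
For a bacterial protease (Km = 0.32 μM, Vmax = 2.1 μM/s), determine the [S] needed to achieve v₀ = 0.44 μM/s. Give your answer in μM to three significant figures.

0.0848 μM

Rearranging v = Vmax[S]/(Km+[S]) gives [S] = Km·v/(Vmax − v).
[S] = 0.32 × 0.44 / (2.1 − 0.44) = 0.1408/1.660 = 0.0848 μM.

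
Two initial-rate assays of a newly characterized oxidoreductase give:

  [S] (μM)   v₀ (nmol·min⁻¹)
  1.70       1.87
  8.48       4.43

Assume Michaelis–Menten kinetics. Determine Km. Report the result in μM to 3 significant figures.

4.43 μM

In reciprocal form, 1/v = (Km/Vmax)·(1/[S]) + 1/Vmax. The two points give (1/[S], 1/v) = (0.5882, 0.5348) and (0.1179, 0.2257).
Slope = (0.5348 − 0.2257)/(0.5882 − 0.1179) = 0.6571; intercept = 0.5348 − 0.6571×0.5882 = 0.1482.
Vmax = 1/intercept = 6.75 nmol·min⁻¹; Km = slope × Vmax = 0.6571 × 6.75 = 4.43 μM.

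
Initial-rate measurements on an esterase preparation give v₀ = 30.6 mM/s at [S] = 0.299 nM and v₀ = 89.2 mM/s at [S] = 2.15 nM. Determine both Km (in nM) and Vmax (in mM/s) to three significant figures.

Km = 0.963 nM; Vmax = 129 mM/s

In reciprocal form, 1/v = (Km/Vmax)·(1/[S]) + 1/Vmax. The two points give (1/[S], 1/v) = (3.344, 0.03268) and (0.4651, 0.01121).
Slope = (0.03268 − 0.01121)/(3.344 − 0.4651) = 0.007456; intercept = 0.03268 − 0.007456×3.344 = 0.007743.
Vmax = 1/intercept = 129 mM/s; Km = slope × Vmax = 0.007456 × 129 = 0.963 nM.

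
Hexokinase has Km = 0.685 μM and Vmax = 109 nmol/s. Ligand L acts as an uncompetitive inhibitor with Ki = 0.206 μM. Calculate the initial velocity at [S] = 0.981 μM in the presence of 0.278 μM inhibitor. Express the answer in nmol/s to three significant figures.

35.8 nmol/s

With α = 1 + [I]/Ki = 1 + 0.278/0.206 = 2.350, the uncompetitive rate law is v = (Vmax/α)·[S] / (Km/α + [S]).
v = (109/2.350)×0.981 / (0.685/2.350 + 0.981) = 45.51/1.273 = 35.8 nmol/s.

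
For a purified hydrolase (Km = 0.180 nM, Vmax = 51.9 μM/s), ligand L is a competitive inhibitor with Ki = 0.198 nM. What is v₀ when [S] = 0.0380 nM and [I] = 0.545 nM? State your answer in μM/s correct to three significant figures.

With α = 1 + [I]/Ki = 1 + 0.545/0.198 = 3.753, the competitive rate law is v = Vmax[S] / (αKm + [S]).
v = 51.9×0.0380 / (3.753×0.180 + 0.0380) = 1.972/0.7135 = 2.76 μM/s.

2.76 μM/s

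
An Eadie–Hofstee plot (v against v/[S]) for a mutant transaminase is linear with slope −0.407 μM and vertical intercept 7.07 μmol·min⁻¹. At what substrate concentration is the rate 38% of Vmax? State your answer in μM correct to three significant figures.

0.249 μM

The Eadie–Hofstee slope gives Km = 0.407 μM (slope = −Km).
v/Vmax = [S]/(Km+[S]) = 0.38 ⇒ [S] = Km·0.38/(1−0.38) = 0.407 × 0.6129 = 0.249 μM.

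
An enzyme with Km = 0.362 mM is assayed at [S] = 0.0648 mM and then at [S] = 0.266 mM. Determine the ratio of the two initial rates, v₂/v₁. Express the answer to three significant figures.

The fractional saturations are [S]/(Km+[S]) = 0.0648/0.4268 = 0.1518 and 0.266/0.6280 = 0.4236.
v₂/v₁ is just their ratio: 0.4236/0.1518 = 2.79.

2.79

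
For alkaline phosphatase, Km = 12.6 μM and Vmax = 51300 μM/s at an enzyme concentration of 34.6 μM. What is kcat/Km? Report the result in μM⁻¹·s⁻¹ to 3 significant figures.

118 μM⁻¹·s⁻¹

kcat = Vmax/[E]total = 51300/34.6 = 1480 s⁻¹.
kcat/Km = 1480/12.6 = 118 μM⁻¹·s⁻¹.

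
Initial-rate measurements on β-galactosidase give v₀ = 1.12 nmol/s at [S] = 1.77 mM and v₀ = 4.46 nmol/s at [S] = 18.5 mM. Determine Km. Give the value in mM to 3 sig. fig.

8.53 mM

In reciprocal form, 1/v = (Km/Vmax)·(1/[S]) + 1/Vmax. The two points give (1/[S], 1/v) = (0.5650, 0.8929) and (0.05405, 0.2242).
Slope = (0.8929 − 0.2242)/(0.5650 − 0.05405) = 1.309; intercept = 0.8929 − 1.309×0.5650 = 0.1535.
Vmax = 1/intercept = 6.52 nmol/s; Km = slope × Vmax = 1.309 × 6.52 = 8.53 mM.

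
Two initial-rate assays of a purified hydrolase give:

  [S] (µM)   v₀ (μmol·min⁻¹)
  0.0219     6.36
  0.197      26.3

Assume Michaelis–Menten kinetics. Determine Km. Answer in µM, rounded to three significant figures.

From v = Vmax[S]/(Km+[S]), each point gives Vmax = v(Km+[S])/[S].
Equating: 6.36(Km+0.0219)/0.0219 = 26.3(Km+0.197)/0.197.
290.4·Km + 6.36 = 133.5·Km + 26.3, so (290.4 − 133.5)·Km = 26.3 − 6.36.
Km = 19.94/156.9 = 0.127 µM; then Vmax = 6.36(0.127+0.0219)/0.0219 = 43.3 μmol·min⁻¹.

0.127 µM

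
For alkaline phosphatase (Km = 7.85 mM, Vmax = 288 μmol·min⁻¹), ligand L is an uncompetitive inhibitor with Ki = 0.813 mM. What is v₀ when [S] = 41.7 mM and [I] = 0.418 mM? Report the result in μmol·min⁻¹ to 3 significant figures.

α = 1 + [I]/Ki = 1 + 0.418/0.813 = 1.514.
For an uncompetitive inhibitor, both parameters are divided by α, giving Vmax/α and Km/α: Km,app = 5.18 mM, Vmax,app = 190 μmol·min⁻¹.
v = Vmax,app·[S]/(Km,app + [S]) = 190 × 41.7/(5.18 + 41.7) = 169 μmol·min⁻¹.

169 μmol·min⁻¹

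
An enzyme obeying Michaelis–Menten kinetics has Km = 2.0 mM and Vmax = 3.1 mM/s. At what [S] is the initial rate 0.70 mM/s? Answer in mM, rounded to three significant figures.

0.583 mM

Rearranging v = Vmax[S]/(Km+[S]) gives [S] = Km·v/(Vmax − v).
[S] = 2.0 × 0.70 / (3.1 − 0.70) = 1.400/2.400 = 0.583 mM.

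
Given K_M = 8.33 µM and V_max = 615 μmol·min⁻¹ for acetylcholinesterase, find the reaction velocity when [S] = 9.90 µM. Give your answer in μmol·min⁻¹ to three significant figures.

[S]/(Km+[S]) = 9.90/18.23 = 0.5431, the fractional saturation.
v = 0.5431 × Vmax = 0.5431 × 615 = 334 μmol·min⁻¹.

334 μmol·min⁻¹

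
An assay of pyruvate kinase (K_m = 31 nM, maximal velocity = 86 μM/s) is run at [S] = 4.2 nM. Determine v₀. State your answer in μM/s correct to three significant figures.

10.3 μM/s

v = Vmax·[S]/(Km + [S]) = 86 × 4.2 / (31 + 4.2)
  = 361.2 / 35.20 = 10.3 μM/s.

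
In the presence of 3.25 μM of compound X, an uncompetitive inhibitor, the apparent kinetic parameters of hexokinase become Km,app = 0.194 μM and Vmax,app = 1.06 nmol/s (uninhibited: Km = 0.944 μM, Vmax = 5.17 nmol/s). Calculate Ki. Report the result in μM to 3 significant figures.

Uncompetitive: Vmax,app = Vmax/α (and Km,app = Km/α) with α = 1 + [I]/Ki.
α = Vmax/Vmax,app = 5.17/1.06 = 4.877.
Since α = 1 + [I]/Ki, [I]/Ki = 4.877 − 1 = 3.877 and Ki = 3.25/3.877 = 0.838 μM.

0.838 μM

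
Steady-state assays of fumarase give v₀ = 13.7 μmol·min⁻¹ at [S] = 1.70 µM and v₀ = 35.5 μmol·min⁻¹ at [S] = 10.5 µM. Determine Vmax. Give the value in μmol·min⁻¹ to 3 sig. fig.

In reciprocal form, 1/v = (Km/Vmax)·(1/[S]) + 1/Vmax. The two points give (1/[S], 1/v) = (0.5882, 0.07299) and (0.09524, 0.02817).
Slope = (0.07299 − 0.02817)/(0.5882 − 0.09524) = 0.09092; intercept = 0.07299 − 0.09092×0.5882 = 0.01951.
Vmax = 1/intercept = 51.3 μmol·min⁻¹; Km = slope × Vmax = 0.09092 × 51.3 = 4.66 µM.

51.3 μmol·min⁻¹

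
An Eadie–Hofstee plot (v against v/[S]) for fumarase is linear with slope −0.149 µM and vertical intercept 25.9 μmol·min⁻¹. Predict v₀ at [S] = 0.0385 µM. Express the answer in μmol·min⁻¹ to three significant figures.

In the Eadie–Hofstee form v = Vmax − Km·(v/[S]), the slope is −Km and the intercept is Vmax, so Km = 0.149 µM and Vmax = 25.9 μmol·min⁻¹.
v = 25.9 × 0.0385/(0.149 + 0.0385) = 5.32 μmol·min⁻¹.

5.32 μmol·min⁻¹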